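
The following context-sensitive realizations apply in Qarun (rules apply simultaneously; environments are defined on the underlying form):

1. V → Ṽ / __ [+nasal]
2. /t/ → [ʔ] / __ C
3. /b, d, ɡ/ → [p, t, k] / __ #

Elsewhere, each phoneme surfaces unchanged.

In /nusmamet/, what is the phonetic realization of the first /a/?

[ã]

/a/ meets the environment for rule 1 (before a nasal consonant) → [ã].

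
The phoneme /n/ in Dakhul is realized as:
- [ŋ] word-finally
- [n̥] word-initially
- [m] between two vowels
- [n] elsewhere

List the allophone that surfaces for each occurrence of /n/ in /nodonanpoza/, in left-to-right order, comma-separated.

Occurrence 1 (position 1): word-initially → [n̥].
Occurrence 2 (position 5): between two vowels → [m].
Occurrence 3 (position 7): no conditioning environment matches → elsewhere allophone [n].

[n̥], [m], [n]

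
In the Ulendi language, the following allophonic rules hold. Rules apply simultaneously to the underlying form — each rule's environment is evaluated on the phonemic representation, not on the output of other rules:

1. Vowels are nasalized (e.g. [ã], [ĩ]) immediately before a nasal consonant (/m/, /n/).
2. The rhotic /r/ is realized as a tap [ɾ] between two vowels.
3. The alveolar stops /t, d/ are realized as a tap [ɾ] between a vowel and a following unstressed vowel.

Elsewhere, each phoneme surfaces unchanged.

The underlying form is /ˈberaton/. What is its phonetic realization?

/e/ (between /b/ and /r/) fails the environment for rule 1, so it stays [e].
/r/ — between /e/ and /a/, between two vowels — surfaces as [ɾ] (rule 2).
/a/ (between /r/ and /t/) is in the target of rule 1 but the environment (before a nasal consonant) is not met → [a].
/t/ meets the environment for rule 3 (between a vowel and a following unstressed vowel) → [ɾ].
/o/ (between /t/ and /n/): before a nasal consonant, so rule 1 applies → [õ].

[ˈbeɾaɾõn]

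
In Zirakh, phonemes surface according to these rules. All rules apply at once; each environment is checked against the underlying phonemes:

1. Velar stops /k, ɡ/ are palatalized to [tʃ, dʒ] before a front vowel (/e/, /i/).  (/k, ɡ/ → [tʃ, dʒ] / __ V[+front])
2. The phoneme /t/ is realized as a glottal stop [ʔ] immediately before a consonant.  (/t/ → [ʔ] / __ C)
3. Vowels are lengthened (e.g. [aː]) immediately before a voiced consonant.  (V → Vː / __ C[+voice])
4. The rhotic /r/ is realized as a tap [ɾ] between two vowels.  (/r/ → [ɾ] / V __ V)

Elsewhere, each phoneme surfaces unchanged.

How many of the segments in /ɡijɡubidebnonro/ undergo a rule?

6

Segments that undergo a rule: /ɡ/ → [dʒ] (rule 1); /i/ → [iː] (rule 3); /u/ → [uː] (rule 3); /i/ → [iː] (rule 3); /e/ → [eː] (rule 3); /o/ → [oː] (rule 3).
All other segments surface unchanged.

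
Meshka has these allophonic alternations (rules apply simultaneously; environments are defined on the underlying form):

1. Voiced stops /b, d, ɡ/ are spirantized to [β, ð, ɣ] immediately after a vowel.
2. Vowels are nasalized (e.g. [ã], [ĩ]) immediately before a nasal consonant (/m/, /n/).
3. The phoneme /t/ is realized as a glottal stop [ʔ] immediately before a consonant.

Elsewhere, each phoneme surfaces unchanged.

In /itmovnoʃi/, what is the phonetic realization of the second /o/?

/o/ — between /n/ and /ʃ/; rule 2 does not apply here → [o].

[o]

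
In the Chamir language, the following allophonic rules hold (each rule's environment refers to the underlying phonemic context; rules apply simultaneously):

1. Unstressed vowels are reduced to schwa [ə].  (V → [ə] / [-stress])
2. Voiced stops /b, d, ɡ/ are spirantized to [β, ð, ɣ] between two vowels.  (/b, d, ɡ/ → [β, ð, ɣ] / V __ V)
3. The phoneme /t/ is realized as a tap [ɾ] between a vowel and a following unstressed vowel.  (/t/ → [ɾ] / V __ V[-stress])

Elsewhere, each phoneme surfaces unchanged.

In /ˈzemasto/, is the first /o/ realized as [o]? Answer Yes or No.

/o/ meets the environment for rule 1 (in an unstressed syllable) → [ə].
The actual realization is [ə], not [o].

No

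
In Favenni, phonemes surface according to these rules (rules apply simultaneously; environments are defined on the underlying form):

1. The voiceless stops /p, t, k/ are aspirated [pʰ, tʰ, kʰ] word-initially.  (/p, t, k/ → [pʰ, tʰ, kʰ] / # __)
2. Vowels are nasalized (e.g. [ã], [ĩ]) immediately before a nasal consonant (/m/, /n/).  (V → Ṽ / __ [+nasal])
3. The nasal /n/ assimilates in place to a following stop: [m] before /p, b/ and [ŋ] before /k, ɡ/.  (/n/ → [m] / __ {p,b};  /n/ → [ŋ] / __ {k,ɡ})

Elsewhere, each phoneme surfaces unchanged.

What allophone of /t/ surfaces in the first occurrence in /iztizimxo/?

/t/ (between /z/ and /i/) is in the target of rule 1 but the environment (word-initially) is not met → [t].

[t]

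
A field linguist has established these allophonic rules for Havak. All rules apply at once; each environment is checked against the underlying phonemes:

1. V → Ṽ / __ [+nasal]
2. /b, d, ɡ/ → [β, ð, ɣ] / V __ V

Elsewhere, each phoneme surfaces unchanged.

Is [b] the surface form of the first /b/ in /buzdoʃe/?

Yes

/b/ (word-initial) is in the target of rule 2 but the environment (between two vowels) is not met → [b].
The actual realization is [b], which matches [b].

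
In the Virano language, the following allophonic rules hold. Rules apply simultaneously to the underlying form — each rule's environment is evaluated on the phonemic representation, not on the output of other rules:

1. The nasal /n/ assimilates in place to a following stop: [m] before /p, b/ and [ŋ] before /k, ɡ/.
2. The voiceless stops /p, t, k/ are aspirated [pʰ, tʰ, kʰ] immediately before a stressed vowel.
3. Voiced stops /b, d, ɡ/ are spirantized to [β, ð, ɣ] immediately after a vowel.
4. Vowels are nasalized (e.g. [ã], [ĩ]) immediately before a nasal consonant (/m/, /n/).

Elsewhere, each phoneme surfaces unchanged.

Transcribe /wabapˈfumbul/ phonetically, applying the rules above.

[waβapˈfũmbul]

/w/ stays [w].
/a/ (between /w/ and /b/) fails the environment for rule 4, so it stays [a].
/b/ (between /a/ and /a/) occurs immediately after a vowel → [β] by rule 3.
/a/ (between /b/ and /p/): rule 4 targets it, but not before a nasal consonant → unchanged [a].
/p/ (between /a/ and /f/) fails the environment for rule 2, so it stays [p].
/f/ — not in any rule's target class → [f].
Rule 4 applies to /u/ (between /f/ and /m/: before a nasal consonant) → [ũ].
/m/ (between /u/ and /b/): no rule targets it → [m].
/b/ (between /m/ and /u/): rule 3 targets it, but not immediately after a vowel → unchanged [b].
/u/ — between /b/ and /l/; rule 4 does not apply here → [u].
/l/ (word-final): no rule targets it → [l].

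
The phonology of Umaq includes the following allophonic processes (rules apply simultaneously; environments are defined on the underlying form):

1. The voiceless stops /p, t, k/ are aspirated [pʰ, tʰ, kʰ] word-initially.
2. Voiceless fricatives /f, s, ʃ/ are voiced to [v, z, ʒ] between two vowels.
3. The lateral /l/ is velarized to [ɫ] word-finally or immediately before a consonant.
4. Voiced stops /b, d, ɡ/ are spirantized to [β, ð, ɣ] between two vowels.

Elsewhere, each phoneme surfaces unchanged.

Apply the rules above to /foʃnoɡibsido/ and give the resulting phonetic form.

/f/ — word-initial; rule 2 does not apply here → [f].
/o/ (between /f/ and /ʃ/) is unaffected → [o].
/ʃ/ — between /o/ and /n/; rule 2 does not apply here → [ʃ].
/n/ stays [n].
/o/ — not in any rule's target class → [o].
/ɡ/ (between /o/ and /i/): between two vowels, so rule 4 applies → [ɣ].
/i/ (between /ɡ/ and /b/) is unaffected → [i].
/b/ (between /i/ and /s/) is in the target of rule 4 but the environment (between two vowels) is not met → [b].
/s/ — between /b/ and /i/; rule 2 does not apply here → [s].
/i/ (between /s/ and /d/): no rule targets it → [i].
/d/ meets the environment for rule 4 (between two vowels) → [ð].
/o/ stays [o].

[foʃnoɣibsiðo]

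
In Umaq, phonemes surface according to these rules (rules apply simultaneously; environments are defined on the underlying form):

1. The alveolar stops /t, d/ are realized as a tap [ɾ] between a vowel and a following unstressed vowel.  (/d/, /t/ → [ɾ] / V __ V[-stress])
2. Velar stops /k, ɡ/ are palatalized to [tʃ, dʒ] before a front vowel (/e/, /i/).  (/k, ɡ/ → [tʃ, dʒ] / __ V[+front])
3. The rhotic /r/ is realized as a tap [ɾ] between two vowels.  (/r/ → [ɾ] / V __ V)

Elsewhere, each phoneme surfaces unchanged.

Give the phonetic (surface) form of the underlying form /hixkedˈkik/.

/h/ (word-initial): no rule targets it → [h].
/i/ (between /h/ and /x/) is unaffected → [i].
/x/ — not in any rule's target class → [x].
Rule 2 applies to /k/ (between /x/ and /e/: before a front vowel) → [tʃ].
/e/ (between /k/ and /d/) is unaffected → [e].
/d/ (between /e/ and /k/) is in the target of rule 1 but the environment (between a vowel and a following unstressed vowel) is not met → [d].
/k/ (between /d/ and /i/) occurs before a front vowel → [tʃ] by rule 2.
/i/ — not in any rule's target class → [i].
/k/ (word-final) fails the environment for rule 2, so it stays [k].

[hixtʃedˈtʃik]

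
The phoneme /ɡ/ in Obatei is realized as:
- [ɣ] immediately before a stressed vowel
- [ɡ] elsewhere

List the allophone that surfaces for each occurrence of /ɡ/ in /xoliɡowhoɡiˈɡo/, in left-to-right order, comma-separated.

Occurrence 1 (position 5): no conditioning environment matches → elsewhere allophone [ɡ].
Occurrence 2 (position 10): no conditioning environment matches → elsewhere allophone [ɡ].
Occurrence 3 (position 12): immediately before a stressed vowel → [ɣ].

[ɡ], [ɡ], [ɣ]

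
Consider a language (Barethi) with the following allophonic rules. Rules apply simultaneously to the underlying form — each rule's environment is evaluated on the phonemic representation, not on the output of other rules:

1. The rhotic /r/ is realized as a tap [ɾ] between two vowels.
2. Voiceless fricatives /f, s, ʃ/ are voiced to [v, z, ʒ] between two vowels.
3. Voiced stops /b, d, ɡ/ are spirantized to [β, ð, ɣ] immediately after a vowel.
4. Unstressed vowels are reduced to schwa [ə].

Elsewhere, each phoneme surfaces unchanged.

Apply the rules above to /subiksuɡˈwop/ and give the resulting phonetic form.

[səβəksəɣˈwop]

/s/ — word-initial; rule 2 does not apply here → [s].
/u/ (between /s/ and /b/) occurs in an unstressed syllable → [ə] by rule 4.
/b/ — between /u/ and /i/, immediately after a vowel — surfaces as [β] (rule 3).
/i/ (between /b/ and /k/): in an unstressed syllable, so rule 4 applies → [ə].
/k/ (between /i/ and /s/) is unaffected → [k].
/s/ (between /k/ and /u/) is in the target of rule 2 but the environment (between two vowels) is not met → [s].
/u/ meets the environment for rule 4 (in an unstressed syllable) → [ə].
/ɡ/ — between /u/ and /w/, immediately after a vowel — surfaces as [ɣ] (rule 3).
/w/ stays [w].
/o/ (between /w/ and /p/) is in the target of rule 4 but the environment (in an unstressed syllable) is not met → [o].
/p/ — not in any rule's target class → [p].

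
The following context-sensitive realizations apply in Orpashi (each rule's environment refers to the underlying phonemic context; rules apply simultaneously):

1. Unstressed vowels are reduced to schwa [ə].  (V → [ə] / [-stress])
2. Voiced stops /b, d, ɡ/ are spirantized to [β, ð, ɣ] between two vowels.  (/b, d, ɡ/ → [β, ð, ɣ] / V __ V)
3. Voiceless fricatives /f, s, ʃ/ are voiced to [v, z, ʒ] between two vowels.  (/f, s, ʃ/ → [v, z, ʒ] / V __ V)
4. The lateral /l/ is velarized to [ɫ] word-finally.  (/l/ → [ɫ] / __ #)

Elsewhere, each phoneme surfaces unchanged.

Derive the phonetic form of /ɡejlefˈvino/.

/ɡ/ (word-initial) fails the environment for rule 2, so it stays [ɡ].
Rule 1 applies to /e/ (between /ɡ/ and /j/: in an unstressed syllable) → [ə].
/j/ (between /e/ and /l/) is unaffected → [j].
/l/ (between /j/ and /e/): rule 4 targets it, but not word-finally → unchanged [l].
/e/ (between /l/ and /f/): in an unstressed syllable, so rule 1 applies → [ə].
/f/ (between /e/ and /v/) fails the environment for rule 3, so it stays [f].
/v/ (between /f/ and /i/): no rule targets it → [v].
/i/ (between /v/ and /n/) fails the environment for rule 1, so it stays [i].
/n/ — not in any rule's target class → [n].
Rule 1 applies to /o/ (word-final: in an unstressed syllable) → [ə].

[ɡəjləfˈvinə]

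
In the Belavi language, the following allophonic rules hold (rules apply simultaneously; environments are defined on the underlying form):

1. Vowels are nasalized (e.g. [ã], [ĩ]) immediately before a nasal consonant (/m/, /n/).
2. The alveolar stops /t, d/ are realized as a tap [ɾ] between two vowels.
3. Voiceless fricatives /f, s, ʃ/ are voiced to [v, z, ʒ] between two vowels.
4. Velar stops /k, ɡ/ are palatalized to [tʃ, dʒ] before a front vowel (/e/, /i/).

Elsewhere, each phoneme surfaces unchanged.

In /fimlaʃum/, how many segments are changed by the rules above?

3

Segments that undergo a rule: /i/ → [ĩ] (rule 1); /ʃ/ → [ʒ] (rule 3); /u/ → [ũ] (rule 1).
All other segments surface unchanged.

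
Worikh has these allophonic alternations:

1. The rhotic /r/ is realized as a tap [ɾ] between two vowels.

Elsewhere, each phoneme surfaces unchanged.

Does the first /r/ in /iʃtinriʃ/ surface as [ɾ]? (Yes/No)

No

/r/ (between /n/ and /i/) is in the target of rule 1 but the environment (between two vowels) is not met → [r].
The actual realization is [r], not [ɾ].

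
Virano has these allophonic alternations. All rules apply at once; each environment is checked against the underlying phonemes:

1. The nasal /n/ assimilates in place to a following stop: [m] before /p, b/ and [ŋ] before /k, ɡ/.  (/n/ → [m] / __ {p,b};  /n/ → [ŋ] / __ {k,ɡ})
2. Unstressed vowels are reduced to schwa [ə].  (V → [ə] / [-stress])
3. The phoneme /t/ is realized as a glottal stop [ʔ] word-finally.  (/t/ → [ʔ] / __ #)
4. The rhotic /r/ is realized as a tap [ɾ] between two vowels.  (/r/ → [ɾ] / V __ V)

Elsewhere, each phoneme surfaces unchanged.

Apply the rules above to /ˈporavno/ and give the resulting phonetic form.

[ˈpoɾəvnə]

/p/ (word-initial): no rule targets it → [p].
/o/ (between /p/ and /r/) fails the environment for rule 2, so it stays [o].
/r/ (between /o/ and /a/): between two vowels, so rule 4 applies → [ɾ].
Rule 2 applies to /a/ (between /r/ and /v/: in an unstressed syllable) → [ə].
/v/ stays [v].
/n/ (between /v/ and /o/) fails the environment for rule 1, so it stays [n].
Rule 2 applies to /o/ (word-final: in an unstressed syllable) → [ə].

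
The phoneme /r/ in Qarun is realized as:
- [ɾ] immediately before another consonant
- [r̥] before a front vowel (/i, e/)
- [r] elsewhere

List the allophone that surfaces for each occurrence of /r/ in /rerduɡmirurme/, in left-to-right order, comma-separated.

Occurrence 1 (position 1): before a front vowel (/i, e/) → [r̥].
Occurrence 2 (position 3): immediately before another consonant → [ɾ].
Occurrence 3 (position 9): no conditioning environment matches → elsewhere allophone [r].
Occurrence 4 (position 11): immediately before another consonant → [ɾ].

[r̥], [ɾ], [r], [ɾ]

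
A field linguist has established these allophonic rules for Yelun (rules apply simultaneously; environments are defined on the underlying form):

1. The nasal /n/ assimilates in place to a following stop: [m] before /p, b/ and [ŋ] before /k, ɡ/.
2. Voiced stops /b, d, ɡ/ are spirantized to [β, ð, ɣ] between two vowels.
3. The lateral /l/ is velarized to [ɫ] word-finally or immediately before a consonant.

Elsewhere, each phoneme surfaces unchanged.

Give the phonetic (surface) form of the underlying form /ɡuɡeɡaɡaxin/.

/ɡ/ (word-initial) is in the target of rule 2 but the environment (between two vowels) is not met → [ɡ].
/ɡ/ (between /u/ and /e/): between two vowels, so rule 2 applies → [ɣ].
/ɡ/ (between /e/ and /a/): between two vowels, so rule 2 applies → [ɣ].
Rule 2 applies to /ɡ/ (between /a/ and /a/: between two vowels) → [ɣ].
/n/ — word-final; rule 1 does not apply here → [n].

[ɡuɣeɣaɣaxin]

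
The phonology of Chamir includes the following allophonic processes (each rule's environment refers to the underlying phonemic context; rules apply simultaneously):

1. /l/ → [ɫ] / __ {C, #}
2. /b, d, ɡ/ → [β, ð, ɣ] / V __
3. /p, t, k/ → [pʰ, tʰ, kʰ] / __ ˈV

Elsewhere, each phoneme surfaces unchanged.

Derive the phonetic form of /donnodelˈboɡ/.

[donnoðeɫˈboɣ]

/d/ (word-initial) is in the target of rule 2 but the environment (immediately after a vowel) is not met → [d].
/o/ — not in any rule's target class → [o].
/n/ (between /o/ and /n/): no rule targets it → [n].
/n/ (between /n/ and /o/) is unaffected → [n].
/o/ (between /n/ and /d/) is unaffected → [o].
/d/ (between /o/ and /e/): immediately after a vowel, so rule 2 applies → [ð].
/e/ (between /d/ and /l/): no rule targets it → [e].
/l/ (between /e/ and /b/): word-finally or immediately before a consonant, so rule 1 applies → [ɫ].
/b/ (between /l/ and /o/) is in the target of rule 2 but the environment (immediately after a vowel) is not met → [b].
/o/ (between /b/ and /ɡ/): no rule targets it → [o].
/ɡ/ (word-final): immediately after a vowel, so rule 2 applies → [ɣ].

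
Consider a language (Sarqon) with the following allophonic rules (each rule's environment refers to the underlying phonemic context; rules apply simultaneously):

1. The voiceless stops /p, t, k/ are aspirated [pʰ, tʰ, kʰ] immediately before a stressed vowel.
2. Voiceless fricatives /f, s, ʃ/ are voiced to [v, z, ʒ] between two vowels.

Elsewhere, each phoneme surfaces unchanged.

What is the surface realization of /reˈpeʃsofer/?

Rule 1 applies to /p/ (between /e/ and /e/: immediately before a stressed vowel) → [pʰ].
/ʃ/ (between /e/ and /s/) fails the environment for rule 2, so it stays [ʃ].
/s/ (between /ʃ/ and /o/): rule 2 targets it, but not between two vowels → unchanged [s].
/f/ — between /o/ and /e/, between two vowels — surfaces as [v] (rule 2).

[reˈpʰeʃsover]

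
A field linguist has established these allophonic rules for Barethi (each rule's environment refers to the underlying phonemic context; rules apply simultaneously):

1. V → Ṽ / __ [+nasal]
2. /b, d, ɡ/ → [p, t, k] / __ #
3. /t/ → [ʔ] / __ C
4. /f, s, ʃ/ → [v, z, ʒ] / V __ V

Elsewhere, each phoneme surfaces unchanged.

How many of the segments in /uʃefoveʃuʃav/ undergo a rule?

4

Segments that undergo a rule: /ʃ/ → [ʒ] (rule 4); /f/ → [v] (rule 4); /ʃ/ → [ʒ] (rule 4); /ʃ/ → [ʒ] (rule 4).
All other segments surface unchanged.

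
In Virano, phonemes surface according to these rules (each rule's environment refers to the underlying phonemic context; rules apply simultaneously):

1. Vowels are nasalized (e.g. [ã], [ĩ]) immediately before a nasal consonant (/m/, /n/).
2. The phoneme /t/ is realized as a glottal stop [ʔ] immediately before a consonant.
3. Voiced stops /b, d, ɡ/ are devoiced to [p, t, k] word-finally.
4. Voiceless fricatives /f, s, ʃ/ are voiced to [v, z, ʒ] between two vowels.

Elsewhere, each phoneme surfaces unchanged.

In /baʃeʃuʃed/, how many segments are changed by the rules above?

4

Segments that undergo a rule: /ʃ/ → [ʒ] (rule 4); /ʃ/ → [ʒ] (rule 4); /ʃ/ → [ʒ] (rule 4); /d/ → [t] (rule 3).
All other segments surface unchanged.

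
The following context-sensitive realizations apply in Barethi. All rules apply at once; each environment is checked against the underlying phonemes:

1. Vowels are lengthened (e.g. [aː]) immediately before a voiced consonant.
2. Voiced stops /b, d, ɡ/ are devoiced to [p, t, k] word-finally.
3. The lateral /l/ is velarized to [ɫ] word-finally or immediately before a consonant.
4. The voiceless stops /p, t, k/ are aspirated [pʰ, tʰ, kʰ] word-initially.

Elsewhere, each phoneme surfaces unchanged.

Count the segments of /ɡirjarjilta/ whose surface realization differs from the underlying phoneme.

Segments that undergo a rule: /i/ → [iː] (rule 1); /a/ → [aː] (rule 1); /i/ → [iː] (rule 1); /l/ → [ɫ] (rule 3).
All other segments surface unchanged.

4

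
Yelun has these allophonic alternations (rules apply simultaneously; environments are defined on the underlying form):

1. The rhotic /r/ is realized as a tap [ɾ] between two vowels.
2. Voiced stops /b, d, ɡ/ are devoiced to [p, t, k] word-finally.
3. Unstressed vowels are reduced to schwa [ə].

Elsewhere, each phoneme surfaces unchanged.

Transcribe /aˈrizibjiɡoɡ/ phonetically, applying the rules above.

[əˈɾizəbjəɡək]

Rule 3 applies to /a/ (word-initial: in an unstressed syllable) → [ə].
Rule 1 applies to /r/ (between /a/ and /i/: between two vowels) → [ɾ].
/i/ (between /r/ and /z/) is in the target of rule 3 but the environment (in an unstressed syllable) is not met → [i].
/z/ — not in any rule's target class → [z].
Rule 3 applies to /i/ (between /z/ and /b/: in an unstressed syllable) → [ə].
/b/ (between /i/ and /j/): rule 2 targets it, but not word-finally → unchanged [b].
/j/ stays [j].
Rule 3 applies to /i/ (between /j/ and /ɡ/: in an unstressed syllable) → [ə].
/ɡ/ (between /i/ and /o/) fails the environment for rule 2, so it stays [ɡ].
/o/ meets the environment for rule 3 (in an unstressed syllable) → [ə].
/ɡ/ meets the environment for rule 2 (word-finally) → [k].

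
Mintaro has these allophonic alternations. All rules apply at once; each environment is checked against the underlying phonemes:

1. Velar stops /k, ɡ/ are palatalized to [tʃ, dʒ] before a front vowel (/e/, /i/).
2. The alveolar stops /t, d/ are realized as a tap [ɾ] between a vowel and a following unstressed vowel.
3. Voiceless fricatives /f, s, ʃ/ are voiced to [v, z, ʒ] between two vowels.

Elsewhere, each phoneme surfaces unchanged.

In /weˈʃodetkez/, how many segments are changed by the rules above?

3

Segments that undergo a rule: /ʃ/ → [ʒ] (rule 3); /d/ → [ɾ] (rule 2); /k/ → [tʃ] (rule 1).
All other segments surface unchanged.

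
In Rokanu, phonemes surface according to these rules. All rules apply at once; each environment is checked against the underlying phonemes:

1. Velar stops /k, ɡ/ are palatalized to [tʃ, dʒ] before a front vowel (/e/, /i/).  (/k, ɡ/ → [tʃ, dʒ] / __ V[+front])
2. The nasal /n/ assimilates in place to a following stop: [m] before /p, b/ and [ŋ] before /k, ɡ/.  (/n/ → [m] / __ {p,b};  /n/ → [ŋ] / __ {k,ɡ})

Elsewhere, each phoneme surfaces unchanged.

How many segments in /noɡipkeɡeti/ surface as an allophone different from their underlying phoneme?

Segments that undergo a rule: /ɡ/ → [dʒ] (rule 1); /k/ → [tʃ] (rule 1); /ɡ/ → [dʒ] (rule 1).
All other segments surface unchanged.

3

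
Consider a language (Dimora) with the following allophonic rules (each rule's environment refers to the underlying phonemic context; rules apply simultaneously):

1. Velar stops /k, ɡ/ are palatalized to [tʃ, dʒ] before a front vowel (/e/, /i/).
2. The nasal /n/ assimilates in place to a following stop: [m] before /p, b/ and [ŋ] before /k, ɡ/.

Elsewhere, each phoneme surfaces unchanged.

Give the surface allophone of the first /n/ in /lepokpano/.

[n]

/n/ (between /a/ and /o/) fails the environment for rule 2, so it stays [n].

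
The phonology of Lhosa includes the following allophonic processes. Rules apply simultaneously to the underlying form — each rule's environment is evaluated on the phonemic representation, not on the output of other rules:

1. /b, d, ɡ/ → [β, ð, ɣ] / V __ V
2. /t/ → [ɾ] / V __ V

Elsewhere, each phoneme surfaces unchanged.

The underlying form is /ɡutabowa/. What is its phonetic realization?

/ɡ/ (word-initial): rule 1 targets it, but not between two vowels → unchanged [ɡ].
/u/ stays [u].
/t/ — between /u/ and /a/, between two vowels — surfaces as [ɾ] (rule 2).
/a/ — not in any rule's target class → [a].
/b/ (between /a/ and /o/) occurs between two vowels → [β] by rule 1.
/o/ (between /b/ and /w/): no rule targets it → [o].
/w/ (between /o/ and /a/) is unaffected → [w].
/a/ — not in any rule's target class → [a].

[ɡuɾaβowa]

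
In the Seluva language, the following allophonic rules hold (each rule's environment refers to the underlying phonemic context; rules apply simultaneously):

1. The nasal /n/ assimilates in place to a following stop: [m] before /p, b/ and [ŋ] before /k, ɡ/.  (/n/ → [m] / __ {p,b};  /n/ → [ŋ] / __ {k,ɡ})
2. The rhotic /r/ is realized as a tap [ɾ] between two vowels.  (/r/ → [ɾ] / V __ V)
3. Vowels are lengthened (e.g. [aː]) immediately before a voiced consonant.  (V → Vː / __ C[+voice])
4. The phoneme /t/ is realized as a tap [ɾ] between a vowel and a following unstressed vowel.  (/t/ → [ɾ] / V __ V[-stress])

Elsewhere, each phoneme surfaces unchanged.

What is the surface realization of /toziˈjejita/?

/t/ (word-initial): rule 4 targets it, but not between a vowel and a following unstressed vowel → unchanged [t].
/o/ meets the environment for rule 3 (before a voiced consonant) → [oː].
/z/ stays [z].
/i/ (between /z/ and /j/): before a voiced consonant, so rule 3 applies → [iː].
/j/ (between /i/ and /e/) is unaffected → [j].
/e/ (between /j/ and /j/) occurs before a voiced consonant → [eː] by rule 3.
/j/ (between /e/ and /i/): no rule targets it → [j].
/i/ (between /j/ and /t/) fails the environment for rule 3, so it stays [i].
/t/ meets the environment for rule 4 (between a vowel and a following unstressed vowel) → [ɾ].
/a/ — word-final; rule 3 does not apply here → [a].

[toːziːˈjeːjiɾa]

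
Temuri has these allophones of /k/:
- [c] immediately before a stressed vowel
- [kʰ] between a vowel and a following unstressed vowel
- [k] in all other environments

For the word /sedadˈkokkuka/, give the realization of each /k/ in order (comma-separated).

[c], [k], [k], [kʰ]

Occurrence 1 (position 6): immediately before a stressed vowel → [c].
Occurrence 2 (position 8): no conditioning environment matches → elsewhere allophone [k].
Occurrence 3 (position 9): no conditioning environment matches → elsewhere allophone [k].
Occurrence 4 (position 11): between a vowel and a following unstressed vowel → [kʰ].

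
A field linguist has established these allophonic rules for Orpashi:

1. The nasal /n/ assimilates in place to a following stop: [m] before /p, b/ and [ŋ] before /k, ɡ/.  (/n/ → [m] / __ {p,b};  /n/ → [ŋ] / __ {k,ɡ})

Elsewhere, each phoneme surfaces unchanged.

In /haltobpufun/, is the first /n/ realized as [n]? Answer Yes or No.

/n/ (word-final) is in the target of rule 1 but the environment (before a labial or velar stop) is not met → [n].
The actual realization is [n], which matches [n].

Yes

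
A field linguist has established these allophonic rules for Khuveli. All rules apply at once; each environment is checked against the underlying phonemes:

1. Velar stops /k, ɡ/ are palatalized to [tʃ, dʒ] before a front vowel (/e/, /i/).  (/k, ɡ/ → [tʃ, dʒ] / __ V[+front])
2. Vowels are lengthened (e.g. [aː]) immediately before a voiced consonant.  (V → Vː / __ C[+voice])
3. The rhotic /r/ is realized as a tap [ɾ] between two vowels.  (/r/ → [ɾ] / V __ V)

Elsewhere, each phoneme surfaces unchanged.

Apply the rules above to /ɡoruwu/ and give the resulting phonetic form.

/ɡ/ (word-initial) fails the environment for rule 1, so it stays [ɡ].
Rule 2 applies to /o/ (between /ɡ/ and /r/: before a voiced consonant) → [oː].
/r/ (between /o/ and /u/) occurs between two vowels → [ɾ] by rule 3.
/u/ (between /r/ and /w/) occurs before a voiced consonant → [uː] by rule 2.
/w/ stays [w].
/u/ (word-final) fails the environment for rule 2, so it stays [u].

[ɡoːɾuːwu]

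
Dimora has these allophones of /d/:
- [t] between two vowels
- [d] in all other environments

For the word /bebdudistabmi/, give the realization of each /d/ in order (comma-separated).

Occurrence 1 (position 4): no conditioning environment matches → elsewhere allophone [d].
Occurrence 2 (position 6): between two vowels → [t].

[d], [t]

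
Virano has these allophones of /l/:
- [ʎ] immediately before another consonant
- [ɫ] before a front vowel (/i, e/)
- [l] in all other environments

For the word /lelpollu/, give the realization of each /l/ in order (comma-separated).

Occurrence 1 (position 1): before a front vowel (/i, e/) → [ɫ].
Occurrence 2 (position 3): immediately before another consonant → [ʎ].
Occurrence 3 (position 6): immediately before another consonant → [ʎ].
Occurrence 4 (position 7): no conditioning environment matches → elsewhere allophone [l].

[ɫ], [ʎ], [ʎ], [l]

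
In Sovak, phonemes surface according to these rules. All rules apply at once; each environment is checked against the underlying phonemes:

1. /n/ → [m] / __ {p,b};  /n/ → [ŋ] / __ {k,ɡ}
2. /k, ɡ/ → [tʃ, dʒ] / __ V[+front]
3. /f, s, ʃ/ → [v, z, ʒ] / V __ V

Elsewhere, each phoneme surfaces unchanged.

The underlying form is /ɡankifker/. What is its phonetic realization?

[ɡaŋtʃiftʃer]

/ɡ/ (word-initial) fails the environment for rule 2, so it stays [ɡ].
Rule 1 applies to /n/ (between /a/ and /k/: before a labial or velar stop) → [ŋ].
/k/ meets the environment for rule 2 (before a front vowel) → [tʃ].
/f/ — between /i/ and /k/; rule 3 does not apply here → [f].
/k/ — between /f/ and /e/, before a front vowel — surfaces as [tʃ] (rule 2).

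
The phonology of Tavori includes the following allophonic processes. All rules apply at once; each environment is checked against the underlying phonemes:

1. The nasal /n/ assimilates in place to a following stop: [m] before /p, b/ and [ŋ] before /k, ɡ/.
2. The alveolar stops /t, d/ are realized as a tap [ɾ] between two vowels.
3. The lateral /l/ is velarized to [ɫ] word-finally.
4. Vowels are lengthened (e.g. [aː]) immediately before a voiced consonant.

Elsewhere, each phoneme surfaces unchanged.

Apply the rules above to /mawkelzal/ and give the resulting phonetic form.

/m/ — not in any rule's target class → [m].
/a/ (between /m/ and /w/) occurs before a voiced consonant → [aː] by rule 4.
/w/ stays [w].
/k/ — not in any rule's target class → [k].
/e/ — between /k/ and /l/, before a voiced consonant — surfaces as [eː] (rule 4).
/l/ (between /e/ and /z/): rule 3 targets it, but not word-finally → unchanged [l].
/z/ (between /l/ and /a/): no rule targets it → [z].
/a/ meets the environment for rule 4 (before a voiced consonant) → [aː].
Rule 3 applies to /l/ (word-final: word-finally) → [ɫ].

[maːwkeːlzaːɫ]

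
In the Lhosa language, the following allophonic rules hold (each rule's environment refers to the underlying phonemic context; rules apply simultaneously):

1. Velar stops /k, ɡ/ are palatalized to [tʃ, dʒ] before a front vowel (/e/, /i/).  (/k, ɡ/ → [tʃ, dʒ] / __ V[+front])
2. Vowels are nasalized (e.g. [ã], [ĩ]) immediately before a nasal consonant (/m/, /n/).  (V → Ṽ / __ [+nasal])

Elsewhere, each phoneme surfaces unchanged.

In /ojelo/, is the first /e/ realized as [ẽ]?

No

/e/ (between /j/ and /l/) is in the target of rule 2 but the environment (before a nasal consonant) is not met → [e].
The actual realization is [e], not [ẽ].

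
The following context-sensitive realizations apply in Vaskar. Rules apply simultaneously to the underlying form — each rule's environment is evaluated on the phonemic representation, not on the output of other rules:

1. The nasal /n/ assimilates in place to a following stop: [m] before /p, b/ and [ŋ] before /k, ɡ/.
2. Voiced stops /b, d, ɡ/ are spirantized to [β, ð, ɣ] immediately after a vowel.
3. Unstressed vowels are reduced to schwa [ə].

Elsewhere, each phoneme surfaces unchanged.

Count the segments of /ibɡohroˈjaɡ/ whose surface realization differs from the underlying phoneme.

5

Segments that undergo a rule: /i/ → [ə] (rule 3); /b/ → [β] (rule 2); /o/ → [ə] (rule 3); /o/ → [ə] (rule 3); /ɡ/ → [ɣ] (rule 2).
All other segments surface unchanged.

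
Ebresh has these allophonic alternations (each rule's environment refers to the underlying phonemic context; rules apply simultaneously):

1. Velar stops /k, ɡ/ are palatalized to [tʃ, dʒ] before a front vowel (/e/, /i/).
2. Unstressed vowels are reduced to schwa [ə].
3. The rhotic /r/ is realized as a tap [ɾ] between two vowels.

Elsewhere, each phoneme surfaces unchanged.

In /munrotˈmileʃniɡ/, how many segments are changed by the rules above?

Segments that undergo a rule: /u/ → [ə] (rule 2); /o/ → [ə] (rule 2); /e/ → [ə] (rule 2); /i/ → [ə] (rule 2).
All other segments surface unchanged.

4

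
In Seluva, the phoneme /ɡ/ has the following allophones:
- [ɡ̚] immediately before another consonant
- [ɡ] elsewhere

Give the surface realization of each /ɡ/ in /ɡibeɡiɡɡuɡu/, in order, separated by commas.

[ɡ], [ɡ], [ɡ̚], [ɡ], [ɡ]

Occurrence 1 (position 1): no conditioning environment matches → elsewhere allophone [ɡ].
Occurrence 2 (position 5): no conditioning environment matches → elsewhere allophone [ɡ].
Occurrence 3 (position 7): immediately before another consonant → [ɡ̚].
Occurrence 4 (position 8): no conditioning environment matches → elsewhere allophone [ɡ].
Occurrence 5 (position 10): no conditioning environment matches → elsewhere allophone [ɡ].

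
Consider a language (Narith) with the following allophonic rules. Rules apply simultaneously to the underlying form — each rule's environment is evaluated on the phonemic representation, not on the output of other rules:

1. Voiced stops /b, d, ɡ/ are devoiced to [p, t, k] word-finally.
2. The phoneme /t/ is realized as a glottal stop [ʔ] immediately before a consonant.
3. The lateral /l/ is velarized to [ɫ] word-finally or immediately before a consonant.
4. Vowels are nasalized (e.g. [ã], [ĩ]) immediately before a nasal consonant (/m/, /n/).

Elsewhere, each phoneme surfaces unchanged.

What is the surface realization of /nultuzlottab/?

/u/ (between /n/ and /l/) fails the environment for rule 4, so it stays [u].
/l/ (between /u/ and /t/) occurs word-finally or immediately before a consonant → [ɫ] by rule 3.
/t/ — between /l/ and /u/; rule 2 does not apply here → [t].
/u/ (between /t/ and /z/): rule 4 targets it, but not before a nasal consonant → unchanged [u].
/l/ (between /z/ and /o/) fails the environment for rule 3, so it stays [l].
/o/ (between /l/ and /t/): rule 4 targets it, but not before a nasal consonant → unchanged [o].
/t/ (between /o/ and /t/): immediately before a consonant, so rule 2 applies → [ʔ].
/t/ (between /t/ and /a/): rule 2 targets it, but not immediately before a consonant → unchanged [t].
/a/ (between /t/ and /b/) fails the environment for rule 4, so it stays [a].
/b/ meets the environment for rule 1 (word-finally) → [p].

[nuɫtuzloʔtap]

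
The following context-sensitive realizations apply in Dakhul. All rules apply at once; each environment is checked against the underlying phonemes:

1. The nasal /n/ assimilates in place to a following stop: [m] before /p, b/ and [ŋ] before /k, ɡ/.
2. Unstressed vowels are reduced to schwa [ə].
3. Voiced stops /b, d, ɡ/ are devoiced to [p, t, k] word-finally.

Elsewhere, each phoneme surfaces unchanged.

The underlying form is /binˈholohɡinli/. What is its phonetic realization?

/b/ (word-initial) is in the target of rule 3 but the environment (word-finally) is not met → [b].
/i/ (between /b/ and /n/): in an unstressed syllable, so rule 2 applies → [ə].
/n/ (between /i/ and /h/): rule 1 targets it, but not before a labial or velar stop → unchanged [n].
/h/ stays [h].
/o/ (between /h/ and /l/): rule 2 targets it, but not in an unstressed syllable → unchanged [o].
/l/ stays [l].
Rule 2 applies to /o/ (between /l/ and /h/: in an unstressed syllable) → [ə].
/h/ (between /o/ and /ɡ/) is unaffected → [h].
/ɡ/ — between /h/ and /i/; rule 3 does not apply here → [ɡ].
Rule 2 applies to /i/ (between /ɡ/ and /n/: in an unstressed syllable) → [ə].
/n/ — between /i/ and /l/; rule 1 does not apply here → [n].
/l/ (between /n/ and /i/): no rule targets it → [l].
/i/ meets the environment for rule 2 (in an unstressed syllable) → [ə].

[bənˈholəhɡənlə]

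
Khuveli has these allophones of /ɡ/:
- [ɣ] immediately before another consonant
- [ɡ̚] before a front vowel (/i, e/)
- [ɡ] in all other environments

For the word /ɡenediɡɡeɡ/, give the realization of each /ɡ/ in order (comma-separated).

[ɡ̚], [ɣ], [ɡ̚], [ɡ]

Occurrence 1 (position 1): before a front vowel (/i, e/) → [ɡ̚].
Occurrence 2 (position 7): immediately before another consonant → [ɣ].
Occurrence 3 (position 8): before a front vowel (/i, e/) → [ɡ̚].
Occurrence 4 (position 10): no conditioning environment matches → elsewhere allophone [ɡ].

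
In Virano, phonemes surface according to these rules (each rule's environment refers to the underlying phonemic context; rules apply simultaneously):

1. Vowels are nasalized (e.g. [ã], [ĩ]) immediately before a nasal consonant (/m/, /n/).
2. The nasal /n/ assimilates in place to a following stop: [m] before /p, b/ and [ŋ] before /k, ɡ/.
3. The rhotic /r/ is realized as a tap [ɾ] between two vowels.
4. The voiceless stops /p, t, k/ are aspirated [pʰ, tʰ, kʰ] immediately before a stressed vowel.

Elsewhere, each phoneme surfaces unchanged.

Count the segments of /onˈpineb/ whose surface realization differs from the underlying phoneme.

Segments that undergo a rule: /o/ → [õ] (rule 1); /n/ → [m] (rule 2); /p/ → [pʰ] (rule 4); /i/ → [ĩ] (rule 1).
All other segments surface unchanged.

4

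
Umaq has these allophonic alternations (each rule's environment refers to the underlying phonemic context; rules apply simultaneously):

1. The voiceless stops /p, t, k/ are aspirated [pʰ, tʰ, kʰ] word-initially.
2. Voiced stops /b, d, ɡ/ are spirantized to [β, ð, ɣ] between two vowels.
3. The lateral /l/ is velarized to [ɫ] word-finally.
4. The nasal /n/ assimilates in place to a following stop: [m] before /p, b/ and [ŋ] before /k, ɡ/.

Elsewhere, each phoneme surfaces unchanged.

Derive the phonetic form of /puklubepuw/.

/p/ (word-initial) occurs word-initially → [pʰ] by rule 1.
/u/ — not in any rule's target class → [u].
/k/ (between /u/ and /l/) is in the target of rule 1 but the environment (word-initially) is not met → [k].
/l/ — between /k/ and /u/; rule 3 does not apply here → [l].
/u/ (between /l/ and /b/): no rule targets it → [u].
/b/ (between /u/ and /e/): between two vowels, so rule 2 applies → [β].
/e/ stays [e].
/p/ (between /e/ and /u/) is in the target of rule 1 but the environment (word-initially) is not met → [p].
/u/ — not in any rule's target class → [u].
/w/ (word-final) is unaffected → [w].

[pʰukluβepuw]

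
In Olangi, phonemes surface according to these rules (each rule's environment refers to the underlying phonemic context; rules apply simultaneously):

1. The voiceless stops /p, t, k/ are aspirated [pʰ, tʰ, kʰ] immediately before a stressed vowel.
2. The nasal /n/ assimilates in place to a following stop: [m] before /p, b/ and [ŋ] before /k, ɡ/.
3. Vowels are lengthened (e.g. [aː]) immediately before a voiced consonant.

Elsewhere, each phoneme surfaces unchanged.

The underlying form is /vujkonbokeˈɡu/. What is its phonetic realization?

[vuːjkoːmbokeːˈɡu]

/u/ (between /v/ and /j/) occurs before a voiced consonant → [uː] by rule 3.
/k/ (between /j/ and /o/) is in the target of rule 1 but the environment (immediately before a stressed vowel) is not met → [k].
/o/ — between /k/ and /n/, before a voiced consonant — surfaces as [oː] (rule 3).
/n/ meets the environment for rule 2 (before a labial or velar stop) → [m].
/o/ — between /b/ and /k/; rule 3 does not apply here → [o].
/k/ (between /o/ and /e/) is in the target of rule 1 but the environment (immediately before a stressed vowel) is not met → [k].
/e/ (between /k/ and /ɡ/) occurs before a voiced consonant → [eː] by rule 3.
/u/ (word-final) fails the environment for rule 3, so it stays [u].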